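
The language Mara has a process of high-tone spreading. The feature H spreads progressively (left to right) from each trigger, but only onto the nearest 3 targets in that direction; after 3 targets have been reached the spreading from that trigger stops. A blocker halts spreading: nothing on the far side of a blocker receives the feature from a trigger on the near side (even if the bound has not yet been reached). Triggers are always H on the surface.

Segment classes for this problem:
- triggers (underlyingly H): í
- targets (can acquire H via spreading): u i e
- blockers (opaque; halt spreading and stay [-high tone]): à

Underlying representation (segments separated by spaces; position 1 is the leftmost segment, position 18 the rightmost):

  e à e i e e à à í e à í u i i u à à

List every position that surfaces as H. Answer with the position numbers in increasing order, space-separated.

9 10 12 13 14 15

From /í/ at 9 rightward: 10 /e/ → H; 11 /à/ blocks.
From /í/ at 12 rightward: 13 /u/ → H; 14 /i/ → H; 15 /i/ → H; bound reached.
Targets with no active source: positions 1 3 4 5 6 16 stay [-high tone].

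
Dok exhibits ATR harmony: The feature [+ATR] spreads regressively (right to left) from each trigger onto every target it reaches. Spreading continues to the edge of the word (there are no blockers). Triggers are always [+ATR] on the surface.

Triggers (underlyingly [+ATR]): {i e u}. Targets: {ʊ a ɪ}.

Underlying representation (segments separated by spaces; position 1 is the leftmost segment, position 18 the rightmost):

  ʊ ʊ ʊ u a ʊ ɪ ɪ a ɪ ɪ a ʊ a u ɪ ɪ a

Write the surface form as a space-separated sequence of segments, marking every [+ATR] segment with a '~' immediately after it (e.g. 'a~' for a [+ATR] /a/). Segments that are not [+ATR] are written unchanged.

ʊ~ ʊ~ ʊ~ u~ a~ ʊ~ ɪ~ ɪ~ a~ ɪ~ ɪ~ a~ ʊ~ a~ u~ ɪ ɪ a

From /u/ at 4 leftward: 3 /ʊ/ → [+ATR]; 2 /ʊ/ → [+ATR]; 1 /ʊ/ → [+ATR]; word edge.
From /u/ at 15 leftward: 14 /a/ → [+ATR]; 13 /ʊ/ → [+ATR]; 12 /a/ → [+ATR]; 11 /ɪ/ → [+ATR]; 10 /ɪ/ → [+ATR]; 9 /a/ → [+ATR]; 8 /ɪ/ → [+ATR]; 7 /ɪ/ → [+ATR]; 6 /ʊ/ → [+ATR]; 5 /a/ → [+ATR]; 4 /u/ is itself a trigger — this domain ends here.
Targets with no active source: positions 16 17 18 stay [-ATR].
[+ATR] positions on the surface: 1 2 3 4 5 6 7 8 9 10 11 12 13 14 15.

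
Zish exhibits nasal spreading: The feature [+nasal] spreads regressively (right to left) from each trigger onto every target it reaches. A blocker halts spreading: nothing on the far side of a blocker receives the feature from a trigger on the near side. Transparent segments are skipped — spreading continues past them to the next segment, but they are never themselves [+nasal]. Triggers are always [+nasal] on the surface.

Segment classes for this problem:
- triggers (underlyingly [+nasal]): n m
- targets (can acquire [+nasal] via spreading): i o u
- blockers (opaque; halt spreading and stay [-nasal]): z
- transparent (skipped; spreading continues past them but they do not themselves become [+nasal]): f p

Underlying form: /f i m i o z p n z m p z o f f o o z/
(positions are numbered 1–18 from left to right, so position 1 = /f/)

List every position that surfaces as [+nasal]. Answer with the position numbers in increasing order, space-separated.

From /m/ at 3 leftward: 2 /i/ → [+nasal]; 1 /f/ transparent; word edge.
From /n/ at 8 leftward: 7 /p/ transparent; 6 /z/ blocks.
From /m/ at 10 leftward: 9 /z/ blocks.
Targets with no active source: positions 4 5 13 16 17 stay [-nasal].

2 3 8 10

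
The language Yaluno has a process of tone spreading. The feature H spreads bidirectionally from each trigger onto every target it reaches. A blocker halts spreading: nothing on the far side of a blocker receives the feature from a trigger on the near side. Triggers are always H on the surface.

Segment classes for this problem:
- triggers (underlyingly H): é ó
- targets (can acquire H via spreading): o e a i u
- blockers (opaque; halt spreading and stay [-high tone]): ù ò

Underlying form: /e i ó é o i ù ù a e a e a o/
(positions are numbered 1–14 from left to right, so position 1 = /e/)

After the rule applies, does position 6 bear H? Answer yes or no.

From /ó/ at 3 rightward: 4 /é/ is itself a trigger — this domain ends here.
From /ó/ at 3 leftward: 2 /i/ → H; 1 /e/ → H; word edge.
From /é/ at 4 rightward: 5 /o/ → H; 6 /i/ → H; 7 /ù/ blocks.
From /é/ at 4 leftward: 3 /ó/ is itself a trigger — this domain ends here.
Targets with no active source: positions 9 10 11 12 13 14 stay [-high tone].
H positions on the surface: 1 2 3 4 5 6.

yes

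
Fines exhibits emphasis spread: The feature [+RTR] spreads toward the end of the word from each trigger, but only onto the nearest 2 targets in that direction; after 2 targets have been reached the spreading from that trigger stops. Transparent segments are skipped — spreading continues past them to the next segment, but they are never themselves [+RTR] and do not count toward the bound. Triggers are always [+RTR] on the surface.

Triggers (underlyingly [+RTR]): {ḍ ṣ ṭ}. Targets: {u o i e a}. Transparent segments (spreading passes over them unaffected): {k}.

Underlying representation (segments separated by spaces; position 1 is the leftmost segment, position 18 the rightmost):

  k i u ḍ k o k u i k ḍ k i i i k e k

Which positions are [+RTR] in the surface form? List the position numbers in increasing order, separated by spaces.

From /ḍ/ at 4 rightward: 5 /k/ transparent; 6 /o/ → [+RTR]; 7 /k/ transparent; 8 /u/ → [+RTR]; bound reached.
From /ḍ/ at 11 rightward: 12 /k/ transparent; 13 /i/ → [+RTR]; 14 /i/ → [+RTR]; bound reached.
Targets with no active source: positions 2 3 9 15 17 stay [-emphatic].

4 6 8 11 13 14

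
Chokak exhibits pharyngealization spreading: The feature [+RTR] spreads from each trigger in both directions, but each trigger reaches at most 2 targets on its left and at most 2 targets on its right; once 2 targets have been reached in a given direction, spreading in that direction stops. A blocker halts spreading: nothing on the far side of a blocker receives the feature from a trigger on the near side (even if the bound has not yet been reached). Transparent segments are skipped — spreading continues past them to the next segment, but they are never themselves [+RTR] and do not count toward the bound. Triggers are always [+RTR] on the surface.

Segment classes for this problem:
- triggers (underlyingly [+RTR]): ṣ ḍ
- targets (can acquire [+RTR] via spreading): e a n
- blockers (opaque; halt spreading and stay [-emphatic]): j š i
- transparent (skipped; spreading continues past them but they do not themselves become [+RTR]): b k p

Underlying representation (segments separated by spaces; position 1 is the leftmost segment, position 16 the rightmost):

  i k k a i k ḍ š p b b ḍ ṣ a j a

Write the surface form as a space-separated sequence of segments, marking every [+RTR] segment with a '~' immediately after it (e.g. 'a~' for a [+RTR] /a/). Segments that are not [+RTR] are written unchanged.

From /ḍ/ at 7 rightward: 8 /š/ blocks.
From /ḍ/ at 7 leftward: 6 /k/ transparent; 5 /i/ blocks.
From /ḍ/ at 12 rightward: 13 /ṣ/ is itself a trigger — this domain ends here.
From /ḍ/ at 12 leftward: 11 /b/ transparent; 10 /b/ transparent; 9 /p/ transparent; 8 /š/ blocks.
From /ṣ/ at 13 rightward: 14 /a/ → [+RTR]; 15 /j/ blocks.
From /ṣ/ at 13 leftward: 12 /ḍ/ is itself a trigger — this domain ends here.
Targets with no active source: positions 4 16 stay [-emphatic].
[+RTR] positions on the surface: 7 12 13 14.

i k k a i k ḍ~ š p b b ḍ~ ṣ~ a~ j a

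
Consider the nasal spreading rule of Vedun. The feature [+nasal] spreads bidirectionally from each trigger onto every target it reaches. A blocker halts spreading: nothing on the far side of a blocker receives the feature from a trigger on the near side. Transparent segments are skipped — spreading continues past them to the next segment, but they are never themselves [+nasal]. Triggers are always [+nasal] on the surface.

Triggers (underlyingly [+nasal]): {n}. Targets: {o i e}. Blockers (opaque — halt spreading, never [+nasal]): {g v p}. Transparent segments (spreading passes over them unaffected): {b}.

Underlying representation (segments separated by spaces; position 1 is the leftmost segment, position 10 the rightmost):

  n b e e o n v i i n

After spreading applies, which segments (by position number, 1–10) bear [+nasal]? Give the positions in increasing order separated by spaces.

From /n/ at 1 rightward: 2 /b/ transparent; 3 /e/ → [+nasal]; 4 /e/ → [+nasal]; 5 /o/ → [+nasal]; 6 /n/ is itself a trigger — this domain ends here.
From /n/ at 1 leftward: word edge.
From /n/ at 6 rightward: 7 /v/ blocks.
From /n/ at 6 leftward: 5 /o/ → [+nasal]; 4 /e/ → [+nasal]; 3 /e/ → [+nasal]; 2 /b/ transparent; 1 /n/ is itself a trigger — this domain ends here.
From /n/ at 10 rightward: word edge.
From /n/ at 10 leftward: 9 /i/ → [+nasal]; 8 /i/ → [+nasal]; 7 /v/ blocks.

1 3 4 5 6 8 9 10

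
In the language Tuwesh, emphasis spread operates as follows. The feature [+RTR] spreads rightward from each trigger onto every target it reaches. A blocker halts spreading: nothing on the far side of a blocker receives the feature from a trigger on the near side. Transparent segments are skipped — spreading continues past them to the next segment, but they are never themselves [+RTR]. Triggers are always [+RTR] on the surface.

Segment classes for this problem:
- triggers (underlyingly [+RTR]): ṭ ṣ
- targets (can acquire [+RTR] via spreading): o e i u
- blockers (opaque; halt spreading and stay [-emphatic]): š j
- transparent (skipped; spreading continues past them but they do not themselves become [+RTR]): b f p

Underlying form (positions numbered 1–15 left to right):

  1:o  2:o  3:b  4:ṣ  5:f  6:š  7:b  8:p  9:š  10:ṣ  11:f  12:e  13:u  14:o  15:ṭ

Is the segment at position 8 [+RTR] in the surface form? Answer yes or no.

From /ṣ/ at 4 rightward: 5 /f/ transparent; 6 /š/ blocks.
From /ṣ/ at 10 rightward: 11 /f/ transparent; 12 /e/ → [+RTR]; 13 /u/ → [+RTR]; 14 /o/ → [+RTR]; 15 /ṭ/ is itself a trigger — this domain ends here.
From /ṭ/ at 15 rightward: word edge.
Targets with no active source: positions 1 2 stay [-emphatic].
[+RTR] positions on the surface: 4 10 12 13 14 15.

no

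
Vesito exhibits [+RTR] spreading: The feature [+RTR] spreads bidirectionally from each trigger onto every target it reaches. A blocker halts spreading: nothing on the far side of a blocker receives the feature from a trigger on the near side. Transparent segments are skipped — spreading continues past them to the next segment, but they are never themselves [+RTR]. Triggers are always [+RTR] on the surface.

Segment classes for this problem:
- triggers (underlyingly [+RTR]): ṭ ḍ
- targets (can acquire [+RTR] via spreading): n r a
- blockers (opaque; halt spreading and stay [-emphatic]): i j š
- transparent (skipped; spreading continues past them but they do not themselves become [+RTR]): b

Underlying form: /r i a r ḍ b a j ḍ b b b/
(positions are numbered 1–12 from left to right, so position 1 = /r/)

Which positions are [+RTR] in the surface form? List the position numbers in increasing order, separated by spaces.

From /ḍ/ at 5 rightward: 6 /b/ transparent; 7 /a/ → [+RTR]; 8 /j/ blocks.
From /ḍ/ at 5 leftward: 4 /r/ → [+RTR]; 3 /a/ → [+RTR]; 2 /i/ blocks.
From /ḍ/ at 9 rightward: 10 /b/ transparent; 11 /b/ transparent; 12 /b/ transparent; word edge.
From /ḍ/ at 9 leftward: 8 /j/ blocks.
Target with no active source: position 1 stays [-emphatic].

3 4 5 7 9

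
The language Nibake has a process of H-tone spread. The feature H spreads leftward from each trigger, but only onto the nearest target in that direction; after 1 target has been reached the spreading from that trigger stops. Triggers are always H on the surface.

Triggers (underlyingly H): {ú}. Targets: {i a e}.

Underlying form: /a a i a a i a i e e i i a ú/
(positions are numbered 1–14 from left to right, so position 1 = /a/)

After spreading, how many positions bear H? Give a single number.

From /ú/ at 14 leftward: 13 /a/ → H; bound reached.
Targets with no active source: positions 1 2 3 4 5 6 7 8 9 10 11 12 stay [-high tone].
H positions on the surface: 13 14.

2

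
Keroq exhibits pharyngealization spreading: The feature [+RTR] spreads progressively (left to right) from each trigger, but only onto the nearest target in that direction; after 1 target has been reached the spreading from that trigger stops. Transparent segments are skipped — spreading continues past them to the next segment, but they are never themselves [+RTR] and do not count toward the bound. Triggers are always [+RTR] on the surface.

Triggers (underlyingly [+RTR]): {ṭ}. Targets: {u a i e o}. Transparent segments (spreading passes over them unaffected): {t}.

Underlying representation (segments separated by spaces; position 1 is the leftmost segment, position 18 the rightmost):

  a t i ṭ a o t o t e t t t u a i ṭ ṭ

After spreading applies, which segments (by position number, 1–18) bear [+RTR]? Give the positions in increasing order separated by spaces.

4 5 17 18

From /ṭ/ at 4 rightward: 5 /a/ → [+RTR]; bound reached.
From /ṭ/ at 17 rightward: 18 /ṭ/ is itself a trigger — this domain ends here.
From /ṭ/ at 18 rightward: word edge.
Targets with no active source: positions 1 3 6 8 10 14 15 16 stay [-emphatic].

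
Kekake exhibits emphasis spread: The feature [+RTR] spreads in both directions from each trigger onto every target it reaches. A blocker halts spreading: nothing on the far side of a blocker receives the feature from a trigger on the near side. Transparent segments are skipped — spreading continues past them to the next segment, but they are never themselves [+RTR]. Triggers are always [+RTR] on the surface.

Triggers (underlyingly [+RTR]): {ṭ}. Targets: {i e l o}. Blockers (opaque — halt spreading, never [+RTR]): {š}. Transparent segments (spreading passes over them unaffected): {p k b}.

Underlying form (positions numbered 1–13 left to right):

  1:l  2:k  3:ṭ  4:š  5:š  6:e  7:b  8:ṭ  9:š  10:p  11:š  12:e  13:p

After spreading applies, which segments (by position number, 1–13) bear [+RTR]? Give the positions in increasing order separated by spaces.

From /ṭ/ at 3 rightward: 4 /š/ blocks.
From /ṭ/ at 3 leftward: 2 /k/ transparent; 1 /l/ → [+RTR]; word edge.
From /ṭ/ at 8 rightward: 9 /š/ blocks.
From /ṭ/ at 8 leftward: 7 /b/ transparent; 6 /e/ → [+RTR]; 5 /š/ blocks.
Target with no active source: position 12 stays [-emphatic].

1 3 6 8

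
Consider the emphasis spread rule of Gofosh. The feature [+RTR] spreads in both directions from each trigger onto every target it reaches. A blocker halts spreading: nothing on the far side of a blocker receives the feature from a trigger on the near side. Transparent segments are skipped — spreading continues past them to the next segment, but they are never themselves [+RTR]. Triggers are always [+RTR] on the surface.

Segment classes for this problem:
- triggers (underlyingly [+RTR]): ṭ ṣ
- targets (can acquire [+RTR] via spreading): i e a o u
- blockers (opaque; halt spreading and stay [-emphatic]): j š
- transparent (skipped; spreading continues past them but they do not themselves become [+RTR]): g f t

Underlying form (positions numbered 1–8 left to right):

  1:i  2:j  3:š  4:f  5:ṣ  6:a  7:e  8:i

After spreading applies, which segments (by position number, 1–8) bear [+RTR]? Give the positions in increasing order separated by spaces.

5 6 7 8

From /ṣ/ at 5 rightward: 6 /a/ → [+RTR]; 7 /e/ → [+RTR]; 8 /i/ → [+RTR]; word edge.
From /ṣ/ at 5 leftward: 4 /f/ transparent; 3 /š/ blocks.
Target with no active source: position 1 stays [-emphatic].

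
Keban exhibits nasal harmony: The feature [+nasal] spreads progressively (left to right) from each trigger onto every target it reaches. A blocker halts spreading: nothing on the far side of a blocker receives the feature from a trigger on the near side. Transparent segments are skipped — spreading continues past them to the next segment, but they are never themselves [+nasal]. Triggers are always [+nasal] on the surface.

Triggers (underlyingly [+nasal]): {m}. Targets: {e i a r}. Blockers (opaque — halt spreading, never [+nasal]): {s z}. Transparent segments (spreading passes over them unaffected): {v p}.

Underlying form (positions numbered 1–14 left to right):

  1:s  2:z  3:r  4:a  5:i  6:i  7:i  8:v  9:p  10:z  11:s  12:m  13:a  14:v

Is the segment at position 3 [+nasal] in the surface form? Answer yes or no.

From /m/ at 12 rightward: 13 /a/ → [+nasal]; 14 /v/ transparent; word edge.
Targets with no active source: positions 3 4 5 6 7 stay [-nasal].
[+nasal] positions on the surface: 12 13.

no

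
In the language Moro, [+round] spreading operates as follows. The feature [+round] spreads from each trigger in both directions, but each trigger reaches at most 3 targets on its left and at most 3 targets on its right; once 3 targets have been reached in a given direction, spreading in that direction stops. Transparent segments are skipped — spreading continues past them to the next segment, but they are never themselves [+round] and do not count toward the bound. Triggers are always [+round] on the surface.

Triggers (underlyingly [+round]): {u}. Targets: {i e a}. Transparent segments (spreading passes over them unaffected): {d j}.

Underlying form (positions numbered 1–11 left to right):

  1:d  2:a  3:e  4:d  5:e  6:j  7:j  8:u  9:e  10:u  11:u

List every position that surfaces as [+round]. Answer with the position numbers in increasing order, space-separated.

From /u/ at 8 rightward: 9 /e/ → [+round]; 10 /u/ is itself a trigger — this domain ends here.
From /u/ at 8 leftward: 7 /j/ transparent; 6 /j/ transparent; 5 /e/ → [+round]; 4 /d/ transparent; 3 /e/ → [+round]; 2 /a/ → [+round]; bound reached.
From /u/ at 10 rightward: 11 /u/ is itself a trigger — this domain ends here.
From /u/ at 10 leftward: 9 /e/ → [+round]; 8 /u/ is itself a trigger — this domain ends here.
From /u/ at 11 rightward: word edge.
From /u/ at 11 leftward: 10 /u/ is itself a trigger — this domain ends here.

2 3 5 8 9 10 11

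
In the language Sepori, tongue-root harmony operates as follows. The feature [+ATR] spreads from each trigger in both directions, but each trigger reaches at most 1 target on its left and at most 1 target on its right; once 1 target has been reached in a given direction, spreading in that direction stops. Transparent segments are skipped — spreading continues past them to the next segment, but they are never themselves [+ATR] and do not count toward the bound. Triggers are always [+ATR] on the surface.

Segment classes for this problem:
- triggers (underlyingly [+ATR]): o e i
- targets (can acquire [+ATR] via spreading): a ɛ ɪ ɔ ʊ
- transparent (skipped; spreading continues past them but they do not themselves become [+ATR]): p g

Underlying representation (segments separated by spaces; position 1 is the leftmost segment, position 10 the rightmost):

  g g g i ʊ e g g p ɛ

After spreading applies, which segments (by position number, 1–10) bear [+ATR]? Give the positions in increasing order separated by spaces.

From /i/ at 4 rightward: 5 /ʊ/ → [+ATR]; bound reached.
From /i/ at 4 leftward: 3 /g/ transparent; 2 /g/ transparent; 1 /g/ transparent; word edge.
From /e/ at 6 rightward: 7 /g/ transparent; 8 /g/ transparent; 9 /p/ transparent; 10 /ɛ/ → [+ATR]; bound reached.
From /e/ at 6 leftward: 5 /ʊ/ → [+ATR]; bound reached.

4 5 6 10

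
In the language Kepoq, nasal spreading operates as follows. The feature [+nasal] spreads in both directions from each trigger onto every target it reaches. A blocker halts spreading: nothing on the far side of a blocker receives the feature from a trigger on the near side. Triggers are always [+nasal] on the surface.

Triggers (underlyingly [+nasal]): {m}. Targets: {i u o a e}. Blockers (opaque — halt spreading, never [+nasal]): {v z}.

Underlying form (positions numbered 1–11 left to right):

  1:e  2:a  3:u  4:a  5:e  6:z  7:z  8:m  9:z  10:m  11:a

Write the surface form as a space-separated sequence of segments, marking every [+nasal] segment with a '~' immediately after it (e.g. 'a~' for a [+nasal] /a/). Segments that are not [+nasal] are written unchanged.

e a u a e z z m~ z m~ a~

From /m/ at 8 rightward: 9 /z/ blocks.
From /m/ at 8 leftward: 7 /z/ blocks.
From /m/ at 10 rightward: 11 /a/ → [+nasal]; word edge.
From /m/ at 10 leftward: 9 /z/ blocks.
Targets with no active source: positions 1 2 3 4 5 stay [-nasal].
[+nasal] positions on the surface: 8 10 11.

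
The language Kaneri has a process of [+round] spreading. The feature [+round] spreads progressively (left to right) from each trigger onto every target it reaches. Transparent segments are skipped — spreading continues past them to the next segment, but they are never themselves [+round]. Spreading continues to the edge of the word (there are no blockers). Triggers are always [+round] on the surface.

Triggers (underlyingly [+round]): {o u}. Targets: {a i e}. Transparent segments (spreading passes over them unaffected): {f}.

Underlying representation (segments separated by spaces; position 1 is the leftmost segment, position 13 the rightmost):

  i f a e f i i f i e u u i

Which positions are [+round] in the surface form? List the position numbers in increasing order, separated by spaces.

From /u/ at 11 rightward: 12 /u/ is itself a trigger — this domain ends here.
From /u/ at 12 rightward: 13 /i/ → [+round]; word edge.
Targets with no active source: positions 1 3 4 6 7 9 10 stay [-round].

11 12 13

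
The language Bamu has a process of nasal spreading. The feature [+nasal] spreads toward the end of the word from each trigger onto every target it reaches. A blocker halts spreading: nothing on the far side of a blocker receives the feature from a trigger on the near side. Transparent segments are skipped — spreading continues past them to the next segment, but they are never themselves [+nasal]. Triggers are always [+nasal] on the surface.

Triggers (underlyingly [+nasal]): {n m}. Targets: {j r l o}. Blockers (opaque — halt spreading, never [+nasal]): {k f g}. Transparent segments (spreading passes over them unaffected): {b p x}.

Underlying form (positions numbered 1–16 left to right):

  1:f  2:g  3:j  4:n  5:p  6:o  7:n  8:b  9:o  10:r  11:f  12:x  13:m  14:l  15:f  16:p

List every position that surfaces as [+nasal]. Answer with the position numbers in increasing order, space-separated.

4 6 7 9 10 13 14

From /n/ at 4 rightward: 5 /p/ transparent; 6 /o/ → [+nasal]; 7 /n/ is itself a trigger — this domain ends here.
From /n/ at 7 rightward: 8 /b/ transparent; 9 /o/ → [+nasal]; 10 /r/ → [+nasal]; 11 /f/ blocks.
From /m/ at 13 rightward: 14 /l/ → [+nasal]; 15 /f/ blocks.
Target with no active source: position 3 stays [-nasal].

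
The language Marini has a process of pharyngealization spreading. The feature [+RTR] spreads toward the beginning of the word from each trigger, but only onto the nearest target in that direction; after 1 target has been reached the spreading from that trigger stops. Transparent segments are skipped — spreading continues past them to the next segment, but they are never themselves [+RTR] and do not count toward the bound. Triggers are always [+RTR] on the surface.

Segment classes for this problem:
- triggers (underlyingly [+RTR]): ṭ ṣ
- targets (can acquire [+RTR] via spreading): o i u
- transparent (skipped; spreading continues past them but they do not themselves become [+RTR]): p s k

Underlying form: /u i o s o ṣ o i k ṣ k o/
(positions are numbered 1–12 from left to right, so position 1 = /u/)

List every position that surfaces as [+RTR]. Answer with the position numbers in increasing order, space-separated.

From /ṣ/ at 6 leftward: 5 /o/ → [+RTR]; bound reached.
From /ṣ/ at 10 leftward: 9 /k/ transparent; 8 /i/ → [+RTR]; bound reached.
Targets with no active source: positions 1 2 3 7 12 stay [-emphatic].

5 6 8 10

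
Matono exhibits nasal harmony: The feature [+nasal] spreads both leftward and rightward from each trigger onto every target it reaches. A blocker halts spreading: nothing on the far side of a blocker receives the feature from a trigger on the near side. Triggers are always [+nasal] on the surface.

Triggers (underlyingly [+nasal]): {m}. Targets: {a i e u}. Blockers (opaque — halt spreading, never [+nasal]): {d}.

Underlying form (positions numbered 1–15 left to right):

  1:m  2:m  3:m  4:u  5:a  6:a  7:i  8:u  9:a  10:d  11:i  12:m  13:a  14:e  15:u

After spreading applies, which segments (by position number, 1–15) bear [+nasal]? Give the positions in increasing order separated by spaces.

From /m/ at 1 rightward: 2 /m/ is itself a trigger — this domain ends here.
From /m/ at 1 leftward: word edge.
From /m/ at 2 rightward: 3 /m/ is itself a trigger — this domain ends here.
From /m/ at 2 leftward: 1 /m/ is itself a trigger — this domain ends here.
From /m/ at 3 rightward: 4 /u/ → [+nasal]; 5 /a/ → [+nasal]; 6 /a/ → [+nasal]; 7 /i/ → [+nasal]; 8 /u/ → [+nasal]; 9 /a/ → [+nasal]; 10 /d/ blocks.
From /m/ at 3 leftward: 2 /m/ is itself a trigger — this domain ends here.
From /m/ at 12 rightward: 13 /a/ → [+nasal]; 14 /e/ → [+nasal]; 15 /u/ → [+nasal]; word edge.
From /m/ at 12 leftward: 11 /i/ → [+nasal]; 10 /d/ blocks.

1 2 3 4 5 6 7 8 9 11 12 13 14 15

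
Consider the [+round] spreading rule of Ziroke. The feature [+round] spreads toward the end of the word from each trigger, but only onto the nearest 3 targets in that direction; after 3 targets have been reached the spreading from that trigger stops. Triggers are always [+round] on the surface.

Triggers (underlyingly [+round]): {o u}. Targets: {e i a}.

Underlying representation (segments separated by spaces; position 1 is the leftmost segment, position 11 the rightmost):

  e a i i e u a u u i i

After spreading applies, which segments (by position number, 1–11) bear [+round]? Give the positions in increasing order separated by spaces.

From /u/ at 6 rightward: 7 /a/ → [+round]; 8 /u/ is itself a trigger — this domain ends here.
From /u/ at 8 rightward: 9 /u/ is itself a trigger — this domain ends here.
From /u/ at 9 rightward: 10 /i/ → [+round]; 11 /i/ → [+round]; word edge.
Targets with no active source: positions 1 2 3 4 5 stay [-round].

6 7 8 9 10 11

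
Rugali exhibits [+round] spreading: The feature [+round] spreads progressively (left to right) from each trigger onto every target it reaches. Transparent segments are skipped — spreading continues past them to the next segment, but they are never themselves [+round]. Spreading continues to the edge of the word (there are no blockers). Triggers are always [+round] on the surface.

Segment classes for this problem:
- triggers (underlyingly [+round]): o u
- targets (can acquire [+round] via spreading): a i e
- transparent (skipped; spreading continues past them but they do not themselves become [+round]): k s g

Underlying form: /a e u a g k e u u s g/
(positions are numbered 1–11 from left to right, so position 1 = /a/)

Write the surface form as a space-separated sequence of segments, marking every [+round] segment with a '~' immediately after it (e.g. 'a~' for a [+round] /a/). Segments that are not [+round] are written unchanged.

a e u~ a~ g k e~ u~ u~ s g

From /u/ at 3 rightward: 4 /a/ → [+round]; 5 /g/ transparent; 6 /k/ transparent; 7 /e/ → [+round]; 8 /u/ is itself a trigger — this domain ends here.
From /u/ at 8 rightward: 9 /u/ is itself a trigger — this domain ends here.
From /u/ at 9 rightward: 10 /s/ transparent; 11 /g/ transparent; word edge.
Targets with no active source: positions 1 2 stay [-round].
[+round] positions on the surface: 3 4 7 8 9.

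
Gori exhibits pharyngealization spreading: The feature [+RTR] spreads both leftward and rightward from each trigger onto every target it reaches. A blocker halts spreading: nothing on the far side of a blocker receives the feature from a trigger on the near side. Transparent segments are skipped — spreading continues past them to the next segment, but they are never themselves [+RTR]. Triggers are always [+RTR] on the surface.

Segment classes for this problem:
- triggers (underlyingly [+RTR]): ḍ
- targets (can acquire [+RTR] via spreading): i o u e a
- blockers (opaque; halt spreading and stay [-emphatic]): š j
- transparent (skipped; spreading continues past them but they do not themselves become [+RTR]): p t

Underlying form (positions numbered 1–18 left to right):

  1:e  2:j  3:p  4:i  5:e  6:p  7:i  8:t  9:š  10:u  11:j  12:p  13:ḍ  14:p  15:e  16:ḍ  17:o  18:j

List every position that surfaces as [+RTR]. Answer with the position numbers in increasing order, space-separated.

From /ḍ/ at 13 rightward: 14 /p/ transparent; 15 /e/ → [+RTR]; 16 /ḍ/ is itself a trigger — this domain ends here.
From /ḍ/ at 13 leftward: 12 /p/ transparent; 11 /j/ blocks.
From /ḍ/ at 16 rightward: 17 /o/ → [+RTR]; 18 /j/ blocks.
From /ḍ/ at 16 leftward: 15 /e/ → [+RTR]; 14 /p/ transparent; 13 /ḍ/ is itself a trigger — this domain ends here.
Targets with no active source: positions 1 4 5 7 10 stay [-emphatic].

13 15 16 17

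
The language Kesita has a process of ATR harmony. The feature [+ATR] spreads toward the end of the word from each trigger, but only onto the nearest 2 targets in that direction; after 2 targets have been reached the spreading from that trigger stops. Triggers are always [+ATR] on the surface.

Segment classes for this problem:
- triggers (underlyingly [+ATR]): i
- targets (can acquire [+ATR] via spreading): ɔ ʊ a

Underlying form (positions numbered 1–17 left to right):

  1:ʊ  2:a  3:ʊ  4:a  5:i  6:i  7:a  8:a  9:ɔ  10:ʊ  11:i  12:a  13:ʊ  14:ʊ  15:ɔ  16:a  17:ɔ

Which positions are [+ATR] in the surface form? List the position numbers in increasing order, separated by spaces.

5 6 7 8 11 12 13

From /i/ at 5 rightward: 6 /i/ is itself a trigger — this domain ends here.
From /i/ at 6 rightward: 7 /a/ → [+ATR]; 8 /a/ → [+ATR]; bound reached.
From /i/ at 11 rightward: 12 /a/ → [+ATR]; 13 /ʊ/ → [+ATR]; bound reached.
Targets with no active source: positions 1 2 3 4 9 10 14 15 16 17 stay [-ATR].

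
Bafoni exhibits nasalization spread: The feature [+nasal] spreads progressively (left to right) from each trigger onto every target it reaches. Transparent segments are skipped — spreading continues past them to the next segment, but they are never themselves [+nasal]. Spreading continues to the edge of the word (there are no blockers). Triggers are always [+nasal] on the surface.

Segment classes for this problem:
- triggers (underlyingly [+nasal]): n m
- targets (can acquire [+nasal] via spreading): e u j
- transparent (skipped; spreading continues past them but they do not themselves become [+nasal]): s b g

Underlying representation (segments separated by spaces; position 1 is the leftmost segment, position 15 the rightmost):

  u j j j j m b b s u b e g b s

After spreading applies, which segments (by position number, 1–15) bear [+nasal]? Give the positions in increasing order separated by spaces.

6 10 12

From /m/ at 6 rightward: 7 /b/ transparent; 8 /b/ transparent; 9 /s/ transparent; 10 /u/ → [+nasal]; 11 /b/ transparent; 12 /e/ → [+nasal]; 13 /g/ transparent; 14 /b/ transparent; 15 /s/ transparent; word edge.
Targets with no active source: positions 1 2 3 4 5 stay [-nasal].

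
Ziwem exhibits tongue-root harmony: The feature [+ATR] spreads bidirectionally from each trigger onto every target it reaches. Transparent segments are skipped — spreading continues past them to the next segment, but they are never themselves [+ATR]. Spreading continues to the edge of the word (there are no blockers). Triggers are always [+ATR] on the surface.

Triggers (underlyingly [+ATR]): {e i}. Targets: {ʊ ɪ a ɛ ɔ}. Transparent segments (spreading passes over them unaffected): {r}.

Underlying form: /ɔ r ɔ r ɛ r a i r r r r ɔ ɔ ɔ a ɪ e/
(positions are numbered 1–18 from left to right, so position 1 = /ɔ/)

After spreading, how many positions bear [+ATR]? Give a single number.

From /i/ at 8 rightward: 9 /r/ transparent; 10 /r/ transparent; 11 /r/ transparent; 12 /r/ transparent; 13 /ɔ/ → [+ATR]; 14 /ɔ/ → [+ATR]; 15 /ɔ/ → [+ATR]; 16 /a/ → [+ATR]; 17 /ɪ/ → [+ATR]; 18 /e/ is itself a trigger — this domain ends here.
From /i/ at 8 leftward: 7 /a/ → [+ATR]; 6 /r/ transparent; 5 /ɛ/ → [+ATR]; 4 /r/ transparent; 3 /ɔ/ → [+ATR]; 2 /r/ transparent; 1 /ɔ/ → [+ATR]; word edge.
From /e/ at 18 rightward: word edge.
From /e/ at 18 leftward: 17 /ɪ/ → [+ATR]; 16 /a/ → [+ATR]; 15 /ɔ/ → [+ATR]; 14 /ɔ/ → [+ATR]; 13 /ɔ/ → [+ATR]; 12 /r/ transparent; 11 /r/ transparent; 10 /r/ transparent; 9 /r/ transparent; 8 /i/ is itself a trigger — this domain ends here.
[+ATR] positions on the surface: 1 3 5 7 8 13 14 15 16 17 18.

11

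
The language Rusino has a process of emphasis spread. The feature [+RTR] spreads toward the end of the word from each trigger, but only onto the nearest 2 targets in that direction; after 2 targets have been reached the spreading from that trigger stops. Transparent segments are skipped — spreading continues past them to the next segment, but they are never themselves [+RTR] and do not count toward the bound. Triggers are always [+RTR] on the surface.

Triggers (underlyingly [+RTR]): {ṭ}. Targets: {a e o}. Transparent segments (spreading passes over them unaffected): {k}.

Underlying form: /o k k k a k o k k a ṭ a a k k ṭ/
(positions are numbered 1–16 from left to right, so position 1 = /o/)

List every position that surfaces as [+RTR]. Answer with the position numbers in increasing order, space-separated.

From /ṭ/ at 11 rightward: 12 /a/ → [+RTR]; 13 /a/ → [+RTR]; bound reached.
From /ṭ/ at 16 rightward: word edge.
Targets with no active source: positions 1 5 7 10 stay [-emphatic].

11 12 13 16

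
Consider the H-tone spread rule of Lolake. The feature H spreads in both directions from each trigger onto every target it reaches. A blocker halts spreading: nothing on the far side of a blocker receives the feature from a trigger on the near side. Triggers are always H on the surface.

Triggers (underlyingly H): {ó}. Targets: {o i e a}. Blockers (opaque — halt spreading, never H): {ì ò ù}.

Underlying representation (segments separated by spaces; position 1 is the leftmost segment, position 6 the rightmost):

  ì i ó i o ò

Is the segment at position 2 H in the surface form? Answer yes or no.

yes

From /ó/ at 3 rightward: 4 /i/ → H; 5 /o/ → H; 6 /ò/ blocks.
From /ó/ at 3 leftward: 2 /i/ → H; 1 /ì/ blocks.
H positions on the surface: 2 3 4 5.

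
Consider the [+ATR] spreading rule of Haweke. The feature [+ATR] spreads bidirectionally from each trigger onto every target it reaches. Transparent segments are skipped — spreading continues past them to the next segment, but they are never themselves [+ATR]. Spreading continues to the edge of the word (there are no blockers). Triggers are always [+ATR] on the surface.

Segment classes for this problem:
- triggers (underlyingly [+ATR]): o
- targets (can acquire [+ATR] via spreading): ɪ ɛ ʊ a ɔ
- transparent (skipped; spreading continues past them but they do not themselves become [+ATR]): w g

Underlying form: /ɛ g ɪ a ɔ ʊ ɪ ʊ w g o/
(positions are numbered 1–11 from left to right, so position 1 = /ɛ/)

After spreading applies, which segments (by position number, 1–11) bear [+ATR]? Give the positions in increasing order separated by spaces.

From /o/ at 11 rightward: word edge.
From /o/ at 11 leftward: 10 /g/ transparent; 9 /w/ transparent; 8 /ʊ/ → [+ATR]; 7 /ɪ/ → [+ATR]; 6 /ʊ/ → [+ATR]; 5 /ɔ/ → [+ATR]; 4 /a/ → [+ATR]; 3 /ɪ/ → [+ATR]; 2 /g/ transparent; 1 /ɛ/ → [+ATR]; word edge.

1 3 4 5 6 7 8 11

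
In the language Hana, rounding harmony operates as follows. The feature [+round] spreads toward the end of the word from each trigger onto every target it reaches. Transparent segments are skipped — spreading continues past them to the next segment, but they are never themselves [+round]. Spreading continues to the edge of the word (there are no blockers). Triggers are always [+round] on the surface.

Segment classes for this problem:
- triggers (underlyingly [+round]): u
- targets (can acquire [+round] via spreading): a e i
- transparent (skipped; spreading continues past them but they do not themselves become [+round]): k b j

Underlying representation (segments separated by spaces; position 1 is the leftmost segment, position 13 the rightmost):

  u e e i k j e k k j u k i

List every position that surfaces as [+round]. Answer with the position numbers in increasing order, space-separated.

1 2 3 4 7 11 13

From /u/ at 1 rightward: 2 /e/ → [+round]; 3 /e/ → [+round]; 4 /i/ → [+round]; 5 /k/ transparent; 6 /j/ transparent; 7 /e/ → [+round]; 8 /k/ transparent; 9 /k/ transparent; 10 /j/ transparent; 11 /u/ is itself a trigger — this domain ends here.
From /u/ at 11 rightward: 12 /k/ transparent; 13 /i/ → [+round]; word edge.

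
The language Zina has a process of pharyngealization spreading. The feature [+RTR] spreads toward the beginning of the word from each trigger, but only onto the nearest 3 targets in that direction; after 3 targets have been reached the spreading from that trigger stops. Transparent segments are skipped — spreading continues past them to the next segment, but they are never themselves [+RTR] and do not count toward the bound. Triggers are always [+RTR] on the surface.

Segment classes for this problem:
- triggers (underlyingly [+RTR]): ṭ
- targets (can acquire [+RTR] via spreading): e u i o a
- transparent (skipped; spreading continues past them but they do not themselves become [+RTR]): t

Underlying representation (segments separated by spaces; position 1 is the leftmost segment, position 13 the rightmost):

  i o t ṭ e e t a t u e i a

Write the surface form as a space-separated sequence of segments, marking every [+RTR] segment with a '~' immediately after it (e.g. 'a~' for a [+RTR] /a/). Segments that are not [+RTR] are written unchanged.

i~ o~ t ṭ~ e e t a t u e i a

From /ṭ/ at 4 leftward: 3 /t/ transparent; 2 /o/ → [+RTR]; 1 /i/ → [+RTR]; word edge.
Targets with no active source: positions 5 6 8 10 11 12 13 stay [-emphatic].
[+RTR] positions on the surface: 1 2 4.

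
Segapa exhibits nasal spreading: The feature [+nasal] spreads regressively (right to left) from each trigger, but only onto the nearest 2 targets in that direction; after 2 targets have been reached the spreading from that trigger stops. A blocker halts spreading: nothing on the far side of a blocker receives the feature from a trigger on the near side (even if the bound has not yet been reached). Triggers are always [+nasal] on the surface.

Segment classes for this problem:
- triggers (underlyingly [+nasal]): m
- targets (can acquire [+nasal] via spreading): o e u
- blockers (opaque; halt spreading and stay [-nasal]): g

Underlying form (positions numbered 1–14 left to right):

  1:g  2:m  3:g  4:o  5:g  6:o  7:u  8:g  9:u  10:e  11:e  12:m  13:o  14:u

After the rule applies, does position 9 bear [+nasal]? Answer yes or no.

no

From /m/ at 2 leftward: 1 /g/ blocks.
From /m/ at 12 leftward: 11 /e/ → [+nasal]; 10 /e/ → [+nasal]; bound reached.
Targets with no active source: positions 4 6 7 9 13 14 stay [-nasal].
[+nasal] positions on the surface: 2 10 11 12.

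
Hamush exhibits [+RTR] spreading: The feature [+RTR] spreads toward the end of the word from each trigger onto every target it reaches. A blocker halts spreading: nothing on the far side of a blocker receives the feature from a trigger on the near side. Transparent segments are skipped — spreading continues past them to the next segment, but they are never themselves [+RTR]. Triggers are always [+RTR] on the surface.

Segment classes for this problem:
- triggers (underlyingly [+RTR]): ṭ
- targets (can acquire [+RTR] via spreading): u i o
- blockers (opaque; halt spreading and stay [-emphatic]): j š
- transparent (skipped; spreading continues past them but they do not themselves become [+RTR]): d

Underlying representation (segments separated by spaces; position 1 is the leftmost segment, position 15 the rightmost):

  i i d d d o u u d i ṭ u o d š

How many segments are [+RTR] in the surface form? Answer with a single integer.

From /ṭ/ at 11 rightward: 12 /u/ → [+RTR]; 13 /o/ → [+RTR]; 14 /d/ transparent; 15 /š/ blocks.
Targets with no active source: positions 1 2 6 7 8 10 stay [-emphatic].
[+RTR] positions on the surface: 11 12 13.

3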